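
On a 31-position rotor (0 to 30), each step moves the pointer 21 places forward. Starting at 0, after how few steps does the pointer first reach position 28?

21⁻¹ ≡ 3 (mod 31) because 21·3 = 63 = 2·31 + 1.
So x ≡ 3·28 = 84 ≡ 22 (mod 31).
Check: 21·22 = 462 = 14·31 + 28.

22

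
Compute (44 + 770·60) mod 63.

770·60 = 46200.
46200 − 733·63 = 21, so 46200 ≡ 21 (mod 63).
(44 + 21) mod 63 = 2.

2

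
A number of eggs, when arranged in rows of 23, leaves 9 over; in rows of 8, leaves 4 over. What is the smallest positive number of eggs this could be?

x ≡ 4 (mod 8) gives x ∈ {4, 12, 20, 28, 36, 44, 52, 60, …}.
The first of these with x mod 23 = 9 is 124.

124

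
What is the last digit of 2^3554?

The units digit of 2^n cycles with period 4: 2, 4, 8, 6, …
3554 leaves remainder 2 on division by 4, so 2^3554 ends in 4.

4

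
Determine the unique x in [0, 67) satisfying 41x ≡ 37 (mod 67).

63

The inverse of 41 mod 67 is 18 (since 41·18 = 738 ≡ 1).
Multiplying both sides by 18: x ≡ 18·37 = 666 ≡ 63 (mod 67).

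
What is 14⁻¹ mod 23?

5

14·5 = 70 = 3·23 + 1, so 14⁻¹ ≡ 5 (mod 23).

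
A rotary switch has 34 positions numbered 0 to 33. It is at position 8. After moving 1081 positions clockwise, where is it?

1

Dividing 1081 by 34 gives quotient 31 and remainder 27.
(8 + 27) mod 34 = 1.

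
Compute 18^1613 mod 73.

41

Successive squares of 18 mod 73: 18^1≡18, 18^2≡32, 18^4≡2, 18^8≡4, 18^16≡16, 18^32≡37, 18^64≡55, 18^128≡32, 18^256≡2, 18^512≡4, 18^1024≡16.
Since 1613 = 1 + 4 + 8 + 64 + 512 + 1024 in binary, 18^1613 ≡ 18·2·4·55·4·16 ≡ 41 (mod 73).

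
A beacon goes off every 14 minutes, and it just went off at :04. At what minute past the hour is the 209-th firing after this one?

50

209·14 = 2926.
Dividing 2926 by 60 gives quotient 48 and remainder 46.
(4 + 46) mod 60 = 50.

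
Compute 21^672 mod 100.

By repeated squaring mod 100: 21^1≡21, 21^2≡41, 21^4≡81, 21^8≡61, 21^16≡21, 21^32≡41, 21^64≡81, 21^128≡61, 21^256≡21, 21^512≡41.
Since 672 = 32 + 128 + 512 in binary, 21^672 ≡ 41·61·41 ≡ 41 (mod 100).

41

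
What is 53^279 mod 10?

The units digit of 53^n cycles with period 4: 3, 9, 7, 1, …
279 mod 4 = 3, so the last digit matches 3^3 = 7.

7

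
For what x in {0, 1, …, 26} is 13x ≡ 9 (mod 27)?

The inverse of 13 mod 27 is 25 (since 13·25 = 325 ≡ 1).
Multiplying both sides by 25: x ≡ 25·9 = 225 ≡ 9 (mod 27).

9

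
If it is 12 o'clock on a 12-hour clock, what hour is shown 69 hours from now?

9

Dividing 69 by 12 gives quotient 5 and remainder 9.
12 + 9 → 9 on a 12-hour dial.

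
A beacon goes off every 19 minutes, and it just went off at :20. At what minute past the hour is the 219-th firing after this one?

219·19 = 4161.
4161 = 69·60 + 21, so 4161 mod 60 = 21.
(20 + 21) mod 60 = 41.

41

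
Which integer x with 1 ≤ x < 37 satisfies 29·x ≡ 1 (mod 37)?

37 = 1·29 + 8
29 = 3·8 + 5
8 = 1·5 + 3
5 = 1·3 + 2
3 = 1·2 + 1
2 = 2·1 + 0
Back-substituting gives 29·23 ≡ 1 (mod 37).

23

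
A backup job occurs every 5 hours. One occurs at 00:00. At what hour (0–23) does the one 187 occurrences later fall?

23

187·5 = 935.
Dividing 935 by 24 gives quotient 38 and remainder 23.
(0 + 23) mod 24 = 23.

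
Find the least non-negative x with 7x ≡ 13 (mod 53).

17

The inverse of 7 mod 53 is 38 (since 7·38 = 266 ≡ 1).
Multiplying both sides by 38: x ≡ 38·13 = 494 ≡ 17 (mod 53).
Check: 7·17 = 119 = 2·53 + 13.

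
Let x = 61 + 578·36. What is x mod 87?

76

578·36 = 20808.
20808 = 239·87 + 15, so 20808 mod 87 = 15.
(61 + 15) mod 87 = 76.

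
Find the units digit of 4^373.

4

The units digit of 4^n cycles with period 2: 4, 6, …
373 mod 2 = 1, so the last digit matches 4^1 = 4.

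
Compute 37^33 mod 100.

97

Successive squares of 37 mod 100: 37^1≡37, 37^2≡69, 37^4≡61, 37^8≡21, 37^16≡41, 37^32≡81.
Since 33 = 1 + 32 in binary, 37^33 ≡ 37·81 ≡ 97 (mod 100).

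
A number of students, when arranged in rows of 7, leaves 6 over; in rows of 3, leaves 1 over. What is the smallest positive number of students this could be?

x ≡ 1 (mod 3) gives x ∈ {1, 4, 7, 10, 13}.
The first of these with x mod 7 = 6 is 13.

13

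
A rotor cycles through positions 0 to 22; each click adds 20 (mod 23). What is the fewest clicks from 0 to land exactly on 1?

15

23 = 1·20 + 3
20 = 6·3 + 2
3 = 1·2 + 1
2 = 2·1 + 0
Back-substituting gives 20·15 ≡ 1 (mod 23).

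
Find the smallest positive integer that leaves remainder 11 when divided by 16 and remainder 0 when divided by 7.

91

x ≡ 0 (mod 7) gives x ∈ {0, 7, 14, 21, 28, 35, 42, 49, …}.
The first of these with x mod 16 = 11 is 91.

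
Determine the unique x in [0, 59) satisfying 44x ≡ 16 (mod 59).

54

The inverse of 44 mod 59 is 55 (since 44·55 = 2420 ≡ 1).
So x ≡ 55·16 = 880 ≡ 54 (mod 59).
Check: 44·54 = 2376 = 40·59 + 16.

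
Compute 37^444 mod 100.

61

Successive squares of 37 mod 100: 37^1≡37, 37^2≡69, 37^4≡61, 37^8≡21, 37^16≡41, 37^32≡81, 37^64≡61, 37^128≡21, 37^256≡41.
Since 444 = 4 + 8 + 16 + 32 + 128 + 256 in binary, 37^444 ≡ 61·21·41·81·21·41 ≡ 61 (mod 100).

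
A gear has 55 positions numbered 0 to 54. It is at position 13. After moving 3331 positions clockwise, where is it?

44

3331 mod 55 = 31 (since 60·55 = 3300).
(13 + 31) mod 55 = 44.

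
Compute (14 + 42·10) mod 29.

28

42·10 = 420.
420 = 14·29 + 14, so 420 mod 29 = 14.
(14 + 14) mod 29 = 28.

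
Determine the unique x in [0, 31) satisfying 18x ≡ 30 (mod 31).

12

18⁻¹ ≡ 19 (mod 31) because 18·19 = 342 = 11·31 + 1.
So x ≡ 19·30 = 570 ≡ 12 (mod 31).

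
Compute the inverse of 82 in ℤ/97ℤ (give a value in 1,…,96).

82·84 = 6888 = 71·97 + 1, so 82⁻¹ ≡ 84 (mod 97).

84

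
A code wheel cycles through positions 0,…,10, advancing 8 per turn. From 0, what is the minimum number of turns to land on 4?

6

The inverse of 8 mod 11 is 7 (since 8·7 = 56 ≡ 1).
Multiplying both sides by 7: x ≡ 7·4 = 28 ≡ 6 (mod 11).
Check: 8·6 = 48 = 4·11 + 4.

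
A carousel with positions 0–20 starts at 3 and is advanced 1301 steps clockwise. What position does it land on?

1301 mod 21 = 20 (since 61·21 = 1281).
(3 + 20) mod 21 = 2.

2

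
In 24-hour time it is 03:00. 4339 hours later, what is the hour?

4339 mod 24 = 19 (since 180·24 = 4320).
(3 + 19) mod 24 = 22.

22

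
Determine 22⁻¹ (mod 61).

25

22·25 = 550 = 9·61 + 1, so 22⁻¹ ≡ 25 (mod 61).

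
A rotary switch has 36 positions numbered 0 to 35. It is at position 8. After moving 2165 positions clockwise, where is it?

2165 mod 36 = 5 (since 60·36 = 2160).
(8 + 5) mod 36 = 13.

13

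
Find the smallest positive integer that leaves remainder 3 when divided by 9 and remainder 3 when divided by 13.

x ≡ 3 (mod 9) gives x ∈ {3}.
The first of these with x mod 13 = 3 is 3.

3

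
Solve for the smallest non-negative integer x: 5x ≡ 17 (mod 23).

8

The inverse of 5 mod 23 is 14 (since 5·14 = 70 ≡ 1).
So x ≡ 14·17 = 238 ≡ 8 (mod 23).
Check: 5·8 = 40 = 1·23 + 17.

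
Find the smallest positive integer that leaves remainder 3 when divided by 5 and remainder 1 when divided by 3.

13

x ≡ 1 (mod 3) gives x ∈ {1, 4, 7, 10, 13}.
The first of these with x mod 5 = 3 is 13.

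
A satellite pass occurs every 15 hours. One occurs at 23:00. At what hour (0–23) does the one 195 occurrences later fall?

20

195·15 = 2925.
2925 − 121·24 = 21, so 2925 ≡ 21 (mod 24).
(23 + 21) mod 24 = 20.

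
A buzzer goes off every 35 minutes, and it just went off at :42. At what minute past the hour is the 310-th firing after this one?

310·35 = 10850.
10850 = 180·60 + 50, so 10850 mod 60 = 50.
(42 + 50) mod 60 = 32.

32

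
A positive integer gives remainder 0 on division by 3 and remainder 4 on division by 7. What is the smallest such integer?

18

x ≡ 0 (mod 3) gives x ∈ {0, 3, 6, 9, 12, 15, 18}.
The first of these with x mod 7 = 4 is 18.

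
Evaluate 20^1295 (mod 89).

9

Successive squares of 20 mod 89: 20^1≡20, 20^2≡44, 20^4≡67, 20^8≡39, 20^16≡8, 20^32≡64, 20^64≡2, 20^128≡4, 20^256≡16, 20^512≡78, 20^1024≡32.
Since 1295 = 1 + 2 + 4 + 8 + 256 + 1024 in binary, 20^1295 ≡ 20·44·67·39·16·32 ≡ 9 (mod 89).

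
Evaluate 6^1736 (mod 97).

Square-and-reduce mod 97: 6^1≡6, 6^2≡36, 6^4≡35, 6^8≡61, 6^16≡35, 6^32≡61, 6^64≡35, 6^128≡61, 6^256≡35, 6^512≡61, 6^1024≡35.
Since 1736 = 8 + 64 + 128 + 512 + 1024 in binary, 6^1736 ≡ 61·35·61·61·35 ≡ 61 (mod 97).

61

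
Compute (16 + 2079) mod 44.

27

2079 = 47·44 + 11, so 2079 mod 44 = 11.
(16 + 11) mod 44 = 27.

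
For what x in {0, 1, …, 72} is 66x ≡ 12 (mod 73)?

The inverse of 66 mod 73 is 52 (since 66·52 = 3432 ≡ 1).
So x ≡ 52·12 = 624 ≡ 40 (mod 73).

40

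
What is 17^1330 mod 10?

Powers of 7 mod 10 repeat with period 4: 7, 9, 3, 1.
1330 leaves remainder 2 on division by 4, so 17^1330 ends in 9.

9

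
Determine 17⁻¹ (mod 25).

3

17·3 = 51 = 2·25 + 1, so 17⁻¹ ≡ 3 (mod 25).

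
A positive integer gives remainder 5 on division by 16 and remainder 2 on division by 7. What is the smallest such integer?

Since 7·7 ≡ 1 (mod 16), take x = 2 + 7·((5−2)·7 mod 16) = 2 + 7·5 = 37.
Check: 37 mod 16 = 5, 37 mod 7 = 2.

37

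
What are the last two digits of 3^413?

Successive squares of 3 mod 100: 3^1≡3, 3^2≡9, 3^4≡81, 3^8≡61, 3^16≡21, 3^32≡41, 3^64≡81, 3^128≡61, 3^256≡21.
Since 413 = 1 + 4 + 8 + 16 + 128 + 256 in binary, 3^413 ≡ 3·81·61·21·61·21 ≡ 23 (mod 100).

23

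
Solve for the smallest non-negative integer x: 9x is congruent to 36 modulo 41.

4

The inverse of 9 mod 41 is 32 (since 9·32 = 288 ≡ 1).
So x ≡ 32·36 = 1152 ≡ 4 (mod 41).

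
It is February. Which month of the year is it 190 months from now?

December

190 mod 12 = 10 (since 15·12 = 180).
February + 10 months → December.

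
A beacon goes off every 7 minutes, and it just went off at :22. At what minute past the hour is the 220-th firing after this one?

2

220·7 = 1540.
1540 − 25·60 = 40, so 1540 ≡ 40 (mod 60).
(22 + 40) mod 60 = 2.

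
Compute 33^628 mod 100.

By repeated squaring mod 100: 33^1≡33, 33^2≡89, 33^4≡21, 33^8≡41, 33^16≡81, 33^32≡61, 33^64≡21, 33^128≡41, 33^256≡81, 33^512≡61.
628 = 4 + 16 + 32 + 64 + 512, so 33^628 ≡ 21·81·61·21·61 ≡ 41 (mod 100).

41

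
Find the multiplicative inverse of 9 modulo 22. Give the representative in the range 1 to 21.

5

22 = 2·9 + 4
9 = 2·4 + 1
4 = 4·1 + 0
Back-substituting gives 9·5 ≡ 1 (mod 22).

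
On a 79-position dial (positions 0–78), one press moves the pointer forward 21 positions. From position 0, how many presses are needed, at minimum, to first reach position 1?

21·64 = 1344 = 17·79 + 1, so 21⁻¹ ≡ 64 (mod 79).

64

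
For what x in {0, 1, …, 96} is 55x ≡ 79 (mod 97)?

The inverse of 55 mod 97 is 30 (since 55·30 = 1650 ≡ 1).
So x ≡ 30·79 = 2370 ≡ 42 (mod 97).

42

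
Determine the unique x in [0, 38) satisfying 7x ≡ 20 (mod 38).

30

The inverse of 7 mod 38 is 11 (since 7·11 = 77 ≡ 1).
So x ≡ 11·20 = 220 ≡ 30 (mod 38).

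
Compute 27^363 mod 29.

By repeated squaring mod 29: 27^1≡27, 27^2≡4, 27^4≡16, 27^8≡24, 27^16≡25, 27^32≡16, 27^64≡24, 27^128≡25, 27^256≡16.
Since 363 = 1 + 2 + 8 + 32 + 64 + 256 in binary, 27^363 ≡ 27·4·24·16·24·16 ≡ 14 (mod 29).

14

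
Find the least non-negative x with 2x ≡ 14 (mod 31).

7

The inverse of 2 mod 31 is 16 (since 2·16 = 32 ≡ 1).
Multiplying both sides by 16: x ≡ 16·14 = 224 ≡ 7 (mod 31).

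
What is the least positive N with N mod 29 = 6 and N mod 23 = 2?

x ≡ 2 (mod 23) gives x ∈ {2, 25, 48, 71, 94, 117, 140, 163, …}.
The first of these with x mod 29 = 6 is 209.

209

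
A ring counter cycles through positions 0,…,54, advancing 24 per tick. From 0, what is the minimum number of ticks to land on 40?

20

24⁻¹ ≡ 39 (mod 55) because 24·39 = 936 = 17·55 + 1.
So x ≡ 39·40 = 1560 ≡ 20 (mod 55).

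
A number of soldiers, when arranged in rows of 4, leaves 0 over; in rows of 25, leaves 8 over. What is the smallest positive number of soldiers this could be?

x ≡ 0 (mod 4) gives x ∈ {0, 4, 8}.
The first of these with x mod 25 = 8 is 8.

8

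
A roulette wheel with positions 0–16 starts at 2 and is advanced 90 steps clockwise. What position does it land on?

Dividing 90 by 17 gives quotient 5 and remainder 5.
(2 + 5) mod 17 = 7.

7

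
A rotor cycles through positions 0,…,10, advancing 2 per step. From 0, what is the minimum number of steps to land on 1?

6

2⁻¹ ≡ 6 (mod 11) because 2·6 = 12 = 1·11 + 1.
Multiplying both sides by 6: x ≡ 6·1 = 6 ≡ 6 (mod 11).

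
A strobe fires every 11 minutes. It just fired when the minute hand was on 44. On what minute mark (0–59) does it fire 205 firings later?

205·11 = 2255.
Dividing 2255 by 60 gives quotient 37 and remainder 35.
(44 + 35) mod 60 = 19.

19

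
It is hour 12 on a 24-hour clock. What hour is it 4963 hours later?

7

4963 − 206·24 = 19, so 4963 ≡ 19 (mod 24).
(12 + 19) mod 24 = 7.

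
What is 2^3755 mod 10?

8

Powers of 2 mod 10 repeat with period 4: 2, 4, 8, 6.
3755 leaves remainder 3 on division by 4, so 2^3755 ends in 8.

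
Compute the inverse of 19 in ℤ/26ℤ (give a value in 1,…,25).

11

19·11 = 209 = 8·26 + 1, so 19⁻¹ ≡ 11 (mod 26).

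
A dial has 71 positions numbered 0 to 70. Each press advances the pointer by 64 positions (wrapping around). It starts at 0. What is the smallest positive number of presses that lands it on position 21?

64⁻¹ ≡ 10 (mod 71) because 64·10 = 640 = 9·71 + 1.
So x ≡ 10·21 = 210 ≡ 68 (mod 71).
Check: 64·68 = 4352 = 61·71 + 21.

68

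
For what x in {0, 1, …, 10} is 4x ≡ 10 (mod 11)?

8

4⁻¹ ≡ 3 (mod 11) because 4·3 = 12 = 1·11 + 1.
Multiplying both sides by 3: x ≡ 3·10 = 30 ≡ 8 (mod 11).
Check: 4·8 = 32 = 2·11 + 10.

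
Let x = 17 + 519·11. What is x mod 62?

519·11 = 5709.
5709 − 92·62 = 5, so 5709 ≡ 5 (mod 62).
(17 + 5) mod 62 = 22.

22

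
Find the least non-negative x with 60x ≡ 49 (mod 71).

2

The inverse of 60 mod 71 is 58 (since 60·58 = 3480 ≡ 1).
Multiplying both sides by 58: x ≡ 58·49 = 2842 ≡ 2 (mod 71).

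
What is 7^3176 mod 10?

Last digits of 7^n: 7, 9, 3, 1 (period 4).
3176 leaves remainder 0 on division by 4, so 7^3176 ends in 1.

1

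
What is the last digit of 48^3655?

2

Powers of 8 mod 10 repeat with period 4: 8, 4, 2, 6.
3655 mod 4 = 3, so the last digit matches 8^3 = 2.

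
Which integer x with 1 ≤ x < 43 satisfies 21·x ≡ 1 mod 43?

41

43 = 2·21 + 1
21 = 21·1 + 0
Back-substituting gives 21·41 ≡ 1 (mod 43).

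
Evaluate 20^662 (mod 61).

Square-and-reduce mod 61: 20^1≡20, 20^2≡34, 20^4≡58, 20^8≡9, 20^16≡20, 20^32≡34, 20^64≡58, 20^128≡9, 20^256≡20, 20^512≡34.
662 = 2 + 4 + 16 + 128 + 512, so 20^662 ≡ 34·58·20·9·34 ≡ 34 (mod 61).

34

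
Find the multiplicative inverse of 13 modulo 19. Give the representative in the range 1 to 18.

3

13·3 = 39 = 2·19 + 1, so 13⁻¹ ≡ 3 (mod 19).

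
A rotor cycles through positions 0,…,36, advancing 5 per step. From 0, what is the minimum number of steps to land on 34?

The inverse of 5 mod 37 is 15 (since 5·15 = 75 ≡ 1).
Multiplying both sides by 15: x ≡ 15·34 = 510 ≡ 29 (mod 37).

29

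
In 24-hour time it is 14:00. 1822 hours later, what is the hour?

12

1822 mod 24 = 22 (since 75·24 = 1800).
(14 + 22) mod 24 = 12.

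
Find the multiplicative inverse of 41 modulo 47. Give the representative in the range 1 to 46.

47 = 1·41 + 6
41 = 6·6 + 5
6 = 1·5 + 1
5 = 5·1 + 0
Back-substituting gives 41·39 ≡ 1 (mod 47).

39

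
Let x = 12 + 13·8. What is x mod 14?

13·8 = 104.
104 − 7·14 = 6, so 104 ≡ 6 (mod 14).
(12 + 6) mod 14 = 4.

4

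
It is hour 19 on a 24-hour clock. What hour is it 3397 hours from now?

8

Dividing 3397 by 24 gives quotient 141 and remainder 13.
(19 + 13) mod 24 = 8.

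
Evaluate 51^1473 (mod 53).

By repeated squaring mod 53: 51^1≡51, 51^2≡4, 51^4≡16, 51^8≡44, 51^16≡28, 51^32≡42, 51^64≡15, 51^128≡13, 51^256≡10, 51^512≡47, 51^1024≡36.
Since 1473 = 1 + 64 + 128 + 256 + 1024 in binary, 51^1473 ≡ 51·15·13·10·36 ≡ 50 (mod 53).

50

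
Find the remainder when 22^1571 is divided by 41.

By repeated squaring mod 41: 22^1≡22, 22^2≡33, 22^4≡23, 22^8≡37, 22^16≡16, 22^32≡10, 22^64≡18, 22^128≡37, 22^256≡16, 22^512≡10, 22^1024≡18.
Since 1571 = 1 + 2 + 32 + 512 + 1024 in binary, 22^1571 ≡ 22·33·10·10·18 ≡ 7 (mod 41).

7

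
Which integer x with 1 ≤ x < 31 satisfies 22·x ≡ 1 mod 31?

24

22·24 = 528 = 17·31 + 1, so 22⁻¹ ≡ 24 (mod 31).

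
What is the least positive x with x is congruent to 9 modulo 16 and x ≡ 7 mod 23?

329

x ≡ 9 (mod 16) gives x ∈ {9, 25, 41, 57, 73, 89, 105, 121, …}.
The first of these with x mod 23 = 7 is 329.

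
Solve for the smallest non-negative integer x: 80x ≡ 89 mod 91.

80⁻¹ ≡ 33 (mod 91) because 80·33 = 2640 = 29·91 + 1.
Multiplying both sides by 33: x ≡ 33·89 = 2937 ≡ 25 (mod 91).

25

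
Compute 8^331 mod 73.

8

Square-and-reduce mod 73: 8^1≡8, 8^2≡64, 8^4≡8, 8^8≡64, 8^16≡8, 8^32≡64, 8^64≡8, 8^128≡64, 8^256≡8.
Since 331 = 1 + 2 + 8 + 64 + 256 in binary, 8^331 ≡ 8·64·64·8·8 ≡ 8 (mod 73).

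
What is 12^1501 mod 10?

2

Last digits of 2^n: 2, 4, 8, 6 (period 4).
1501 mod 4 = 1, so the last digit matches 2^1 = 2.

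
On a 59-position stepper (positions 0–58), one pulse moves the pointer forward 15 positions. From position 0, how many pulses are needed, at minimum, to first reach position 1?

15·4 = 60 = 1·59 + 1, so 15⁻¹ ≡ 4 (mod 59).

4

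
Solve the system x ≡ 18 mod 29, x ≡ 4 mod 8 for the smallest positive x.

x ≡ 4 (mod 8) gives x ∈ {4, 12, 20, 28, 36, 44, 52, 60, …}.
The first of these with x mod 29 = 18 is 76.

76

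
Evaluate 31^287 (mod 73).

By repeated squaring mod 73: 31^1≡31, 31^2≡12, 31^4≡71, 31^8≡4, 31^16≡16, 31^32≡37, 31^64≡55, 31^128≡32, 31^256≡2.
Since 287 = 1 + 2 + 4 + 8 + 16 + 256 in binary, 31^287 ≡ 31·12·71·4·16·2 ≡ 33 (mod 73).

33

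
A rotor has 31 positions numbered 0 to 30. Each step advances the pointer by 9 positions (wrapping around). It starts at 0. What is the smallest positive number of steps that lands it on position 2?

14

9⁻¹ ≡ 7 (mod 31) because 9·7 = 63 = 2·31 + 1.
So x ≡ 7·2 = 14 ≡ 14 (mod 31).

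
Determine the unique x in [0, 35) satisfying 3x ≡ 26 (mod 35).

32

The inverse of 3 mod 35 is 12 (since 3·12 = 36 ≡ 1).
Multiplying both sides by 12: x ≡ 12·26 = 312 ≡ 32 (mod 35).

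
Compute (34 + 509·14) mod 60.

509·14 = 7126.
7126 = 118·60 + 46, so 7126 mod 60 = 46.
(34 + 46) mod 60 = 20.

20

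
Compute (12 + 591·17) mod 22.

591·17 = 10047.
10047 = 456·22 + 15, so 10047 mod 22 = 15.
(12 + 15) mod 22 = 5.

5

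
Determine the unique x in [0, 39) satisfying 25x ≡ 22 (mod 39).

The inverse of 25 mod 39 is 25 (since 25·25 = 625 ≡ 1).
Multiplying both sides by 25: x ≡ 25·22 = 550 ≡ 4 (mod 39).

4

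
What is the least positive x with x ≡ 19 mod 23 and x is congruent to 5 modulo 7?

x ≡ 5 (mod 7) gives x ∈ {5, 12, 19}.
The first of these with x mod 23 = 19 is 19.

19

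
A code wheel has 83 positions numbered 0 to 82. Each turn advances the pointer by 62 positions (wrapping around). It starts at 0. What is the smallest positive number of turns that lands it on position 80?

62⁻¹ ≡ 79 (mod 83) because 62·79 = 4898 = 59·83 + 1.
Multiplying both sides by 79: x ≡ 79·80 = 6320 ≡ 12 (mod 83).

12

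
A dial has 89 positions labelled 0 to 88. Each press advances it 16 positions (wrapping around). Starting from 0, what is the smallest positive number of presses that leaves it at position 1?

39

89 = 5·16 + 9
16 = 1·9 + 7
9 = 1·7 + 2
7 = 3·2 + 1
2 = 2·1 + 0
Back-substituting gives 16·39 ≡ 1 (mod 89).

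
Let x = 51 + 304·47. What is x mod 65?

304·47 = 14288.
Dividing 14288 by 65 gives quotient 219 and remainder 53.
(51 + 53) mod 65 = 39.

39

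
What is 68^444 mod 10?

6

Last digits of 8^n: 8, 4, 2, 6 (period 4).
444 leaves remainder 0 on division by 4, so 68^444 ends in 6.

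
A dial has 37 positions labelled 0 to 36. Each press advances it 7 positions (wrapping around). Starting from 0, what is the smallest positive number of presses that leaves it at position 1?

16

37 = 5·7 + 2
7 = 3·2 + 1
2 = 2·1 + 0
Back-substituting gives 7·16 ≡ 1 (mod 37).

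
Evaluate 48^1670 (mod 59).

Square-and-reduce mod 59: 48^1≡48, 48^2≡3, 48^4≡9, 48^8≡22, 48^16≡12, 48^32≡26, 48^64≡27, 48^128≡21, 48^256≡28, 48^512≡17, 48^1024≡53.
1670 = 2 + 4 + 128 + 512 + 1024, so 48^1670 ≡ 3·9·21·17·53 ≡ 45 (mod 59).

45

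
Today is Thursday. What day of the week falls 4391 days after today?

4391 mod 7 = 2 (since 627·7 = 4389).
Thursday + 2 days → Saturday.

Saturday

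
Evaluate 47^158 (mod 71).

Successive squares of 47 mod 71: 47^1≡47, 47^2≡8, 47^4≡64, 47^8≡49, 47^16≡58, 47^32≡27, 47^64≡19, 47^128≡6.
Since 158 = 2 + 4 + 8 + 16 + 128 in binary, 47^158 ≡ 8·64·49·58·6 ≡ 38 (mod 71).

38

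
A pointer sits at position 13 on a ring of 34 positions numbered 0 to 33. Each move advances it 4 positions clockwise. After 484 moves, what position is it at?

484·4 = 1936.
1936 − 56·34 = 32, so 1936 ≡ 32 (mod 34).
(13 + 32) mod 34 = 11.

11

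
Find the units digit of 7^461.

The units digit of 7^n cycles with period 4: 7, 9, 3, 1, …
461 leaves remainder 1 on division by 4, so 7^461 ends in 7.

7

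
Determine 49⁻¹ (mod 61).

61 = 1·49 + 12
49 = 4·12 + 1
12 = 12·1 + 0
Back-substituting gives 49·5 ≡ 1 (mod 61).

5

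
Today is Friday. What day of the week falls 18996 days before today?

Sunday

18996 − 2713·7 = 5, so 18996 ≡ 5 (mod 7).
Friday − 5 days → Sunday.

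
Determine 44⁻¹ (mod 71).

71 = 1·44 + 27
44 = 1·27 + 17
27 = 1·17 + 10
17 = 1·10 + 7
10 = 1·7 + 3
7 = 2·3 + 1
3 = 3·1 + 0
Back-substituting gives 44·21 ≡ 1 (mod 71).

21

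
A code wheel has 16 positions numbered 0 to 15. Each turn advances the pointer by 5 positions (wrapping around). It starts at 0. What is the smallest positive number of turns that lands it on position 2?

The inverse of 5 mod 16 is 13 (since 5·13 = 65 ≡ 1).
Multiplying both sides by 13: x ≡ 13·2 = 26 ≡ 10 (mod 16).

10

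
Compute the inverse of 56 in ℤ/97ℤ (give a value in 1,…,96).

56·26 = 1456 = 15·97 + 1, so 56⁻¹ ≡ 26 (mod 97).

26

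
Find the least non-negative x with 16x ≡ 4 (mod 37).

The inverse of 16 mod 37 is 7 (since 16·7 = 112 ≡ 1).
Multiplying both sides by 7: x ≡ 7·4 = 28 ≡ 28 (mod 37).
Check: 16·28 = 448 = 12·37 + 4.

28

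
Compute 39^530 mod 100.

1

Square-and-reduce mod 100: 39^1≡39, 39^2≡21, 39^4≡41, 39^8≡81, 39^16≡61, 39^32≡21, 39^64≡41, 39^128≡81, 39^256≡61, 39^512≡21.
Since 530 = 2 + 16 + 512 in binary, 39^530 ≡ 21·61·21 ≡ 1 (mod 100).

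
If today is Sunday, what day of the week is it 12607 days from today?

Sunday

12607 = 1801·7 + 0, so 12607 mod 7 = 0.
Sunday + 0 days → Sunday.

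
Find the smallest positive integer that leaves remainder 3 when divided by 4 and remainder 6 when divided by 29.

Since 29·1 ≡ 1 (mod 4), take x = 6 + 29·((3−6)·1 mod 4) = 6 + 29·1 = 35.
Check: 35 mod 4 = 3, 35 mod 29 = 6.

35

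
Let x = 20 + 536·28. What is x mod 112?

20

536·28 = 15008.
15008 mod 112 = 0 (since 134·112 = 15008).
(20 + 0) mod 112 = 20.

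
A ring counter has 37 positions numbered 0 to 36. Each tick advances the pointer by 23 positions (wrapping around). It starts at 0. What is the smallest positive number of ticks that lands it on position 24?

30

The inverse of 23 mod 37 is 29 (since 23·29 = 667 ≡ 1).
So x ≡ 29·24 = 696 ≡ 30 (mod 37).
Check: 23·30 = 690 = 18·37 + 24.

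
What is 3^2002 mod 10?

9

Powers of 3 mod 10 repeat with period 4: 3, 9, 7, 1.
2002 mod 4 = 2, so the last digit matches 3^2 = 9.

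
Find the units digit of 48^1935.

2

Last digits of 8^n: 8, 4, 2, 6 (period 4).
1935 leaves remainder 3 on division by 4, so 48^1935 ends in 2.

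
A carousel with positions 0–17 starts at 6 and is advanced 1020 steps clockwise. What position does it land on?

0

1020 = 56·18 + 12, so 1020 mod 18 = 12.
(6 + 12) mod 18 = 0.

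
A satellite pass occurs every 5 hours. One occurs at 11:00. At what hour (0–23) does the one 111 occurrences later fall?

14

111·5 = 555.
555 − 23·24 = 3, so 555 ≡ 3 (mod 24).
(11 + 3) mod 24 = 14.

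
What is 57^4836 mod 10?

1

The units digit of 57^n cycles with period 4: 7, 9, 3, 1, …
4836 leaves remainder 0 on division by 4, so 57^4836 ends in 1.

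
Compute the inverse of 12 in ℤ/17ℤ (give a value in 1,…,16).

10

12·10 = 120 = 7·17 + 1, so 12⁻¹ ≡ 10 (mod 17).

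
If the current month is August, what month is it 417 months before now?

417 mod 12 = 9 (since 34·12 = 408).
August − 9 months → November.

November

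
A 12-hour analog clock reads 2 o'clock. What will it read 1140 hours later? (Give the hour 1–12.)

1140 = 95·12 + 0, so 1140 mod 12 = 0.
2 + 0 → 2 on a 12-hour dial.

2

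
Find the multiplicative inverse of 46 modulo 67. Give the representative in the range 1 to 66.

51

67 = 1·46 + 21
46 = 2·21 + 4
21 = 5·4 + 1
4 = 4·1 + 0
Back-substituting gives 46·51 ≡ 1 (mod 67).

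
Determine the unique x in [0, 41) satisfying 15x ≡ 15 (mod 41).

1

The inverse of 15 mod 41 is 11 (since 15·11 = 165 ≡ 1).
So x ≡ 11·15 = 165 ≡ 1 (mod 41).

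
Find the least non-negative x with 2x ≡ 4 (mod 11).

2⁻¹ ≡ 6 (mod 11) because 2·6 = 12 = 1·11 + 1.
So x ≡ 6·4 = 24 ≡ 2 (mod 11).
Check: 2·2 = 4 = 0·11 + 4.

2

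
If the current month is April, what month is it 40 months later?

August

40 mod 12 = 4 (since 3·12 = 36).
April + 4 months → August.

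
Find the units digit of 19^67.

9

The units digit of 19^n cycles with period 2: 9, 1, …
67 leaves remainder 1 on division by 2, so 19^67 ends in 9.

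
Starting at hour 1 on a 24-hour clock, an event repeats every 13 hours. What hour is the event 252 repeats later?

13

252·13 = 3276.
3276 − 136·24 = 12, so 3276 ≡ 12 (mod 24).
(1 + 12) mod 24 = 13.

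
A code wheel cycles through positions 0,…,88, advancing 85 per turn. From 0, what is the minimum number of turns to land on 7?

85⁻¹ ≡ 22 (mod 89) because 85·22 = 1870 = 21·89 + 1.
So x ≡ 22·7 = 154 ≡ 65 (mod 89).
Check: 85·65 = 5525 = 62·89 + 7.

65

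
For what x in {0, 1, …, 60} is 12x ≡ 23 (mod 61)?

The inverse of 12 mod 61 is 56 (since 12·56 = 672 ≡ 1).
Multiplying both sides by 56: x ≡ 56·23 = 1288 ≡ 7 (mod 61).

7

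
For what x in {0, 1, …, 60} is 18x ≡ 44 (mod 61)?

The inverse of 18 mod 61 is 17 (since 18·17 = 306 ≡ 1).
So x ≡ 17·44 = 748 ≡ 16 (mod 61).
Check: 18·16 = 288 = 4·61 + 44.

16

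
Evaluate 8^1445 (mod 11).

10

By repeated squaring mod 11: 8^1≡8, 8^2≡9, 8^4≡4, 8^8≡5, 8^16≡3, 8^32≡9, 8^64≡4, 8^128≡5, 8^256≡3, 8^512≡9, 8^1024≡4.
1445 = 1 + 4 + 32 + 128 + 256 + 1024, so 8^1445 ≡ 8·4·9·5·3·4 ≡ 10 (mod 11).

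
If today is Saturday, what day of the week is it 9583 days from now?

Dividing 9583 by 7 gives quotient 1369 and remainder 0.
Saturday + 0 days → Saturday.

Saturday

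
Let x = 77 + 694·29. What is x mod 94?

694·29 = 20126.
20126 mod 94 = 10 (since 214·94 = 20116).
(77 + 10) mod 94 = 87.

87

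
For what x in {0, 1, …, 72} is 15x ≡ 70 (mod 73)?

29

The inverse of 15 mod 73 is 39 (since 15·39 = 585 ≡ 1).
Multiplying both sides by 39: x ≡ 39·70 = 2730 ≡ 29 (mod 73).
Check: 15·29 = 435 = 5·73 + 70.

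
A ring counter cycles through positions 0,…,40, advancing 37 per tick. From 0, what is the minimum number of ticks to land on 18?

16

The inverse of 37 mod 41 is 10 (since 37·10 = 370 ≡ 1).
Multiplying both sides by 10: x ≡ 10·18 = 180 ≡ 16 (mod 41).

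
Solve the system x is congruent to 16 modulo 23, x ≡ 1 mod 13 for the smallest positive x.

x ≡ 1 (mod 13) gives x ∈ {1, 14, 27, 40, 53, 66, 79, 92, …}.
The first of these with x mod 23 = 16 is 131.

131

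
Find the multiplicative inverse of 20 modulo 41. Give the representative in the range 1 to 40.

41 = 2·20 + 1
20 = 20·1 + 0
Back-substituting gives 20·39 ≡ 1 (mod 41).

39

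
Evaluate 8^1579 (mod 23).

By repeated squaring mod 23: 8^1≡8, 8^2≡18, 8^4≡2, 8^8≡4, 8^16≡16, 8^32≡3, 8^64≡9, 8^128≡12, 8^256≡6, 8^512≡13, 8^1024≡8.
Since 1579 = 1 + 2 + 8 + 32 + 512 + 1024 in binary, 8^1579 ≡ 8·18·4·3·13·8 ≡ 13 (mod 23).

13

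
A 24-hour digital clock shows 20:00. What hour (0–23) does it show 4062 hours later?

2

4062 = 169·24 + 6, so 4062 mod 24 = 6.
(20 + 6) mod 24 = 2.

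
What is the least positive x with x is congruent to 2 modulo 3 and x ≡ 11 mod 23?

11

x ≡ 2 (mod 3) gives x ∈ {2, 5, 8, 11}.
The first of these with x mod 23 = 11 is 11.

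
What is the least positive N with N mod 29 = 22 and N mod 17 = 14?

167

Since 17·12 ≡ 1 (mod 29), take x = 14 + 17·((22−14)·12 mod 29) = 14 + 17·9 = 167.
Check: 167 mod 29 = 22, 167 mod 17 = 14.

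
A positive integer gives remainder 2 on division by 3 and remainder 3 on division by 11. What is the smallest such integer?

Since 11·2 ≡ 1 (mod 3), take x = 3 + 11·((2−3)·2 mod 3) = 3 + 11·1 = 14.
Check: 14 mod 3 = 2, 14 mod 11 = 3.

14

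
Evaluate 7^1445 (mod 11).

Square-and-reduce mod 11: 7^1≡7, 7^2≡5, 7^4≡3, 7^8≡9, 7^16≡4, 7^32≡5, 7^64≡3, 7^128≡9, 7^256≡4, 7^512≡5, 7^1024≡3.
1445 = 1 + 4 + 32 + 128 + 256 + 1024, so 7^1445 ≡ 7·3·5·9·4·3 ≡ 10 (mod 11).

10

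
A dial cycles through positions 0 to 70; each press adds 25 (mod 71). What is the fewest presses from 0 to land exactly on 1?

71 = 2·25 + 21
25 = 1·21 + 4
21 = 5·4 + 1
4 = 4·1 + 0
Back-substituting gives 25·54 ≡ 1 (mod 71).

54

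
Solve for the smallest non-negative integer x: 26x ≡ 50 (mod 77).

73

26⁻¹ ≡ 3 (mod 77) because 26·3 = 78 = 1·77 + 1.
So x ≡ 3·50 = 150 ≡ 73 (mod 77).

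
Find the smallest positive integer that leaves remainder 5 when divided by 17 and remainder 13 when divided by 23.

x ≡ 5 (mod 17) gives x ∈ {5, 22, 39, 56, 73, 90, 107, 124, …}.
The first of these with x mod 23 = 13 is 243.

243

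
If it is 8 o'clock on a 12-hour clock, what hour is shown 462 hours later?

2

462 mod 12 = 6 (since 38·12 = 456).
8 + 6 → 2 on a 12-hour dial.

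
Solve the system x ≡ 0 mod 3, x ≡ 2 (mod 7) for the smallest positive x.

Since 7·1 ≡ 1 (mod 3), take x = 2 + 7·((0−2)·1 mod 3) = 2 + 7·1 = 9.
Check: 9 mod 3 = 0, 9 mod 7 = 2.

9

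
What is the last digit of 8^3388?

Powers of 8 mod 10 repeat with period 4: 8, 4, 2, 6.
3388 leaves remainder 0 on division by 4, so 8^3388 ends in 6.

6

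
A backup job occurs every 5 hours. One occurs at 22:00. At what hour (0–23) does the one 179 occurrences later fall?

5

179·5 = 895.
Dividing 895 by 24 gives quotient 37 and remainder 7.
(22 + 7) mod 24 = 5.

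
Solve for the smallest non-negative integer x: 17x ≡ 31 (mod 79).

39

17⁻¹ ≡ 14 (mod 79) because 17·14 = 238 = 3·79 + 1.
So x ≡ 14·31 = 434 ≡ 39 (mod 79).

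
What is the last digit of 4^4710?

6

Powers of 4 mod 10 repeat with period 2: 4, 6.
4710 mod 2 = 0, so the last digit matches 4^2 = 6.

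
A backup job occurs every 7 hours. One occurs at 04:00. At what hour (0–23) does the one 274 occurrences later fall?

2

274·7 = 1918.
1918 mod 24 = 22 (since 79·24 = 1896).
(4 + 22) mod 24 = 2.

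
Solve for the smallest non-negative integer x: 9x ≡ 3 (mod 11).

The inverse of 9 mod 11 is 5 (since 9·5 = 45 ≡ 1).
Multiplying both sides by 5: x ≡ 5·3 = 15 ≡ 4 (mod 11).
Check: 9·4 = 36 = 3·11 + 3.

4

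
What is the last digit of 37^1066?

9

Powers of 7 mod 10 repeat with period 4: 7, 9, 3, 1.
1066 mod 4 = 2, so the last digit matches 7^2 = 9.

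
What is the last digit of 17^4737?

Powers of 7 mod 10 repeat with period 4: 7, 9, 3, 1.
4737 mod 4 = 1, so the last digit matches 7^1 = 7.

7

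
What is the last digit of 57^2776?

Last digits of 7^n: 7, 9, 3, 1 (period 4).
2776 leaves remainder 0 on division by 4, so 57^2776 ends in 1.

1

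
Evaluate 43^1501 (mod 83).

Successive squares of 43 mod 83: 43^1≡43, 43^2≡23, 43^4≡31, 43^8≡48, 43^16≡63, 43^32≡68, 43^64≡59, 43^128≡78, 43^256≡25, 43^512≡44, 43^1024≡27.
Since 1501 = 1 + 4 + 8 + 16 + 64 + 128 + 256 + 1024 in binary, 43^1501 ≡ 43·31·48·63·59·78·25·27 ≡ 54 (mod 83).

54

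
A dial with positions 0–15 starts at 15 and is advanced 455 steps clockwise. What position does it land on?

6

Dividing 455 by 16 gives quotient 28 and remainder 7.
(15 + 7) mod 16 = 6.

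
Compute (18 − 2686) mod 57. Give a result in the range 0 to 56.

11

Dividing 2686 by 57 gives quotient 47 and remainder 7.
(18 − 7) mod 57 = 11.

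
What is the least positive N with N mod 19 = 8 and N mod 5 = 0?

65

x ≡ 0 (mod 5) gives x ∈ {0, 5, 10, 15, 20, 25, 30, 35, …}.
The first of these with x mod 19 = 8 is 65.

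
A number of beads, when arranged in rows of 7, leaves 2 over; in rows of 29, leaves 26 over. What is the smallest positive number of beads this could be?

142

Since 29·1 ≡ 1 (mod 7), take x = 26 + 29·((2−26)·1 mod 7) = 26 + 29·4 = 142.
Check: 142 mod 7 = 2, 142 mod 29 = 26.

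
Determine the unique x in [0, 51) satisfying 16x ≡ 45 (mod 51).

6

16⁻¹ ≡ 16 (mod 51) because 16·16 = 256 = 5·51 + 1.
So x ≡ 16·45 = 720 ≡ 6 (mod 51).
Check: 16·6 = 96 = 1·51 + 45.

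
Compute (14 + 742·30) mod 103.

26

742·30 = 22260.
22260 − 216·103 = 12, so 22260 ≡ 12 (mod 103).
(14 + 12) mod 103 = 26.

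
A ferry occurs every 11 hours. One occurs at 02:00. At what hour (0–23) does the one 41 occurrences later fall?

41·11 = 451.
451 = 18·24 + 19, so 451 mod 24 = 19.
(2 + 19) mod 24 = 21.

21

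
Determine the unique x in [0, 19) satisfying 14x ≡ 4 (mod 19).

3

14⁻¹ ≡ 15 (mod 19) because 14·15 = 210 = 11·19 + 1.
Multiplying both sides by 15: x ≡ 15·4 = 60 ≡ 3 (mod 19).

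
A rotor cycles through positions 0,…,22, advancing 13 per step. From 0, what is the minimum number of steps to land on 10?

The inverse of 13 mod 23 is 16 (since 13·16 = 208 ≡ 1).
So x ≡ 16·10 = 160 ≡ 22 (mod 23).
Check: 13·22 = 286 = 12·23 + 10.

22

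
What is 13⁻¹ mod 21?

13

13·13 = 169 = 8·21 + 1, so 13⁻¹ ≡ 13 (mod 21).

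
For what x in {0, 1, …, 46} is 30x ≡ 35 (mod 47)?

9

30⁻¹ ≡ 11 (mod 47) because 30·11 = 330 = 7·47 + 1.
Multiplying both sides by 11: x ≡ 11·35 = 385 ≡ 9 (mod 47).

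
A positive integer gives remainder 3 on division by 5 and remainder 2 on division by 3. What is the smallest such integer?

Since 3·2 ≡ 1 (mod 5), take x = 2 + 3·((3−2)·2 mod 5) = 2 + 3·2 = 8.
Check: 8 mod 5 = 3, 8 mod 3 = 2.

8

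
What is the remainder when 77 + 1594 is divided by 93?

90

1594 mod 93 = 13 (since 17·93 = 1581).
(77 + 13) mod 93 = 90.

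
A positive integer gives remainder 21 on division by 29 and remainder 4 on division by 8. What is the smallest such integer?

Since 8·11 ≡ 1 (mod 29), take x = 4 + 8·((21−4)·11 mod 29) = 4 + 8·13 = 108.
Check: 108 mod 29 = 21, 108 mod 8 = 4.

108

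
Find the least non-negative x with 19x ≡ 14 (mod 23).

19⁻¹ ≡ 17 (mod 23) because 19·17 = 323 = 14·23 + 1.
Multiplying both sides by 17: x ≡ 17·14 = 238 ≡ 8 (mod 23).

8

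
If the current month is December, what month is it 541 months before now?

November

541 − 45·12 = 1, so 541 ≡ 1 (mod 12).
December − 1 month → November.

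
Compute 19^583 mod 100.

Square-and-reduce mod 100: 19^1≡19, 19^2≡61, 19^4≡21, 19^8≡41, 19^16≡81, 19^32≡61, 19^64≡21, 19^128≡41, 19^256≡81, 19^512≡61.
583 = 1 + 2 + 4 + 64 + 512, so 19^583 ≡ 19·61·21·21·61 ≡ 59 (mod 100).

59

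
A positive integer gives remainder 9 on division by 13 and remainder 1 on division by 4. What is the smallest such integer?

9

x ≡ 1 (mod 4) gives x ∈ {1, 5, 9}.
The first of these with x mod 13 = 9 is 9.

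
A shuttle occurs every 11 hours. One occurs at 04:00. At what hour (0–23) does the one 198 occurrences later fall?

198·11 = 2178.
Dividing 2178 by 24 gives quotient 90 and remainder 18.
(4 + 18) mod 24 = 22.

22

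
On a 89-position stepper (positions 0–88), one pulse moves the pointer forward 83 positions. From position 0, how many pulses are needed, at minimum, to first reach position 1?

74

83·74 = 6142 = 69·89 + 1, so 83⁻¹ ≡ 74 (mod 89).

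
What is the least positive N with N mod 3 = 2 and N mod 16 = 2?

x ≡ 2 (mod 3) gives x ∈ {2}.
The first of these with x mod 16 = 2 is 2.

2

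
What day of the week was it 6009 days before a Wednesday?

Sunday

6009 − 858·7 = 3, so 6009 ≡ 3 (mod 7).
Wednesday − 3 days → Sunday.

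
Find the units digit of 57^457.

7

The units digit of 57^n cycles with period 4: 7, 9, 3, 1, …
457 leaves remainder 1 on division by 4, so 57^457 ends in 7.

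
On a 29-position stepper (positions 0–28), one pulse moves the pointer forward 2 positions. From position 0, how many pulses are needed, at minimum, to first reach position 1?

15

2·15 = 30 = 1·29 + 1, so 2⁻¹ ≡ 15 (mod 29).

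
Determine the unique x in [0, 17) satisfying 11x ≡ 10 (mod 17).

The inverse of 11 mod 17 is 14 (since 11·14 = 154 ≡ 1).
Multiplying both sides by 14: x ≡ 14·10 = 140 ≡ 4 (mod 17).

4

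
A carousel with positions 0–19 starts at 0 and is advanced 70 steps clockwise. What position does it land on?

10

Dividing 70 by 20 gives quotient 3 and remainder 10.
(0 + 10) mod 20 = 10.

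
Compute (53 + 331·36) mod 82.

79

331·36 = 11916.
11916 = 145·82 + 26, so 11916 mod 82 = 26.
(53 + 26) mod 82 = 79.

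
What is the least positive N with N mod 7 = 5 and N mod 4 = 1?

5

x ≡ 1 (mod 4) gives x ∈ {1, 5}.
The first of these with x mod 7 = 5 is 5.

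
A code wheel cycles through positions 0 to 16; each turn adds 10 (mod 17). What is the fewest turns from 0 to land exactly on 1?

10·12 = 120 = 7·17 + 1, so 10⁻¹ ≡ 12 (mod 17).

12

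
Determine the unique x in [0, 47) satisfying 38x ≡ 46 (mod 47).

21

The inverse of 38 mod 47 is 26 (since 38·26 = 988 ≡ 1).
Multiplying both sides by 26: x ≡ 26·46 = 1196 ≡ 21 (mod 47).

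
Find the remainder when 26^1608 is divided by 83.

Successive squares of 26 mod 83: 26^1≡26, 26^2≡12, 26^4≡61, 26^8≡69, 26^16≡30, 26^32≡70, 26^64≡3, 26^128≡9, 26^256≡81, 26^512≡4, 26^1024≡16.
Since 1608 = 8 + 64 + 512 + 1024 in binary, 26^1608 ≡ 69·3·4·16 ≡ 51 (mod 83).

51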